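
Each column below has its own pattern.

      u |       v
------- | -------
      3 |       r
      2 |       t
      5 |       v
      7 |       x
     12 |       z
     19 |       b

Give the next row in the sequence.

31  d

Column u: each term is the sum of the two before it, so 3, 2, 5, 7, 12, 19 → 31.
For the column v, letters move forward 2 places in the alphabet, wrapping Z→A: r, t, v, x, z, b → d.
Combining the parts gives 31  d.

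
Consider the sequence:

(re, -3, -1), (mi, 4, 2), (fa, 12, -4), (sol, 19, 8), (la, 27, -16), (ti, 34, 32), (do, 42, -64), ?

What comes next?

Note: runs through the solfège scale do→ti, so re, mi, fa, sol, la, ti, do → re.
Second part: alternating steps +7, +8, +7, +8, …, so -3, 4, 12, 19, 27, 34, 42 → 49.
Third part — ×(-2) each step: -1, 2, -4, 8, -16, 32, -64 → 128.
Putting it together: (re, 49, 128).

(re, 49, 128)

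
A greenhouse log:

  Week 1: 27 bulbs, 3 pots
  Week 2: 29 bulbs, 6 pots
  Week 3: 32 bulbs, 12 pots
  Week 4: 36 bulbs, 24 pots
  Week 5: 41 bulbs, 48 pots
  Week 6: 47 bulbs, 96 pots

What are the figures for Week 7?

Bulbs goes 27, 29, 32, 36, 41, 47 → 54 (differences are 2, 3, 4, … (increasing by 1 each time)).
Pots: 3, 6, 12, 24, 48, 96 → 192 (×2 each step).
So the next record is 54 bulbs, 192 pots.

54 bulbs, 192 pots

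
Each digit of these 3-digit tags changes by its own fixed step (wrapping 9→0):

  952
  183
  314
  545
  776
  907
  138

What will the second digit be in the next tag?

6

Second digit: 5, 8, 1, 4, 7, 0, 3 → 6 (+3 each step, mod 10).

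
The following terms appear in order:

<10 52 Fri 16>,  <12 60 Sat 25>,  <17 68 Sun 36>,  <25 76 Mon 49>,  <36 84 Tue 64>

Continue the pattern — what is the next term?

First coordinate: differences are 2, 5, 8, … (increasing by 3 each time), so 10, 12, 17, 25, 36 → 50.
Second coordinate: 52, 60, 68, 76, 84 → 92 (+8 each step).
Day — runs through the weekdays Mon→Sun: Fri, Sat, Sun, Mon, Tue → Wed.
Fourth coordinate: perfect squares: 4², 5², 6², …, so 16, 25, 36, 49, 64 → 81.
Putting it together: <50 92 Wed 81>.

<50 92 Wed 81>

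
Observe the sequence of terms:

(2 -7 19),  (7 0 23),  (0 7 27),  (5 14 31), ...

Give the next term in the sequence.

(-2 21 35)

First component — alternating steps +5, −7, +5, −7, …: 2, 7, 0, 5 → -2.
Second component: +7 each step; -7, 0, 7, 14 → 21.
Third component — +4 each step: 19, 23, 27, 31 → 35.
So the next term is (-2 21 35).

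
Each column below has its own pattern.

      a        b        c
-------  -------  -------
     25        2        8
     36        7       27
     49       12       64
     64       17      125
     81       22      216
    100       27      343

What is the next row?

For the column a, perfect squares: 5², 6², 7², …: 25, 36, 49, 64, 81, 100 → 121.
Column b: +5 each step, so 2, 7, 12, 17, 22, 27 → 32.
Column c: perfect cubes: 2³, 3³, 4³, …; 8, 27, 64, 125, 216, 343 → 512.
Combining the parts gives 121  32  512.

121  32  512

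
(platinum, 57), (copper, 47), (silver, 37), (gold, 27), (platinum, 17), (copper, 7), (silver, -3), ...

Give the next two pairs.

Metal — repeats platinum → copper → silver → gold: platinum, copper, silver, gold, platinum, copper, silver → gold → platinum.
Second component: −10 each step, so 57, 47, 37, 27, 17, 7, -3 → -13 → -23.
So the next two pairs are (gold, -13) and (platinum, -23).

(gold, -13), (platinum, -23)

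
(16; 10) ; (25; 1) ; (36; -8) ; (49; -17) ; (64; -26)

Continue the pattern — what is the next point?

First coordinate: perfect squares: 4², 5², 6², …, so 16, 25, 36, 49, 64 → 81.
Second coordinate: 10, 1, -8, -17, -26 → -35 (−9 each step).
Combining the parts gives (81; -35).

(81; -35)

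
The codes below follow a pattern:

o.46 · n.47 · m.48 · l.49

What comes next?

k.50

Letter goes o, n, m, l → k (letters move back 1 place in the alphabet).
Second component: +1 each step, so 46, 47, 48, 49 → 50.
So the next code is k.50.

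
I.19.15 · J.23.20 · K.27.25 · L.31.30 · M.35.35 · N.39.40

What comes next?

O.43.45

Letter: letters move forward 1 place in the alphabet, so I, J, K, L, M, N → O.
Second component: 19, 23, 27, 31, 35, 39 → 43 (+4 each step).
Third component: +5 each step, so 15, 20, 25, 30, 35, 40 → 45.
So the next token is O.43.45.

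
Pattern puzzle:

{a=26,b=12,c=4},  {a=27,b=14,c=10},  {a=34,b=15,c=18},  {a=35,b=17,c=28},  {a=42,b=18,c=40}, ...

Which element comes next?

{a=43,b=20,c=54}

A: 26, 27, 34, 35, 42 → 43 (alternating steps +1, +7, +1, +7, …).
B: alternating steps +2, +1, +2, +1, …, so 12, 14, 15, 17, 18 → 20.
C: differences are 6, 8, 10, … (increasing by 2 each time); 4, 10, 18, 28, 40 → 54.
Combining the parts gives {a=43,b=20,c=54}.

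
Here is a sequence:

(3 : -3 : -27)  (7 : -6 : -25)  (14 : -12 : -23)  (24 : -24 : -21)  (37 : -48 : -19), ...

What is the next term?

For the first coordinate, differences are 4, 7, 10, … (increasing by 3 each time): 3, 7, 14, 24, 37 → 53.
Second coordinate: ×2 each step; -3, -6, -12, -24, -48 → -96.
For the third coordinate, +2 each step: -27, -25, -23, -21, -19 → -17.
So the next term is (53 : -96 : -17).

(53 : -96 : -17)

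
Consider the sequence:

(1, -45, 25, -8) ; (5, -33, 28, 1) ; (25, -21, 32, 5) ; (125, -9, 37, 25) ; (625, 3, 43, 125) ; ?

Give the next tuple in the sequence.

(3125, 15, 50, 625)

First part: 1, 5, 25, 125, 625 → 3125 (×5 each step).
Second part: +12 each step; -45, -33, -21, -9, 3 → 15.
For the third part, differences are 3, 4, 5, … (increasing by 1 each time): 25, 28, 32, 37, 43 → 50.
Fourth part: always the previous value of the first part, so -8, 1, 5, 25, 125 → 625.
Putting it together: (3125, 15, 50, 625).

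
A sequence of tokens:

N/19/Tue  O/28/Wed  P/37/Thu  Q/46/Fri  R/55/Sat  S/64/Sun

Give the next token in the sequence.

Letter — letters move forward 1 place in the alphabet: N, O, P, Q, R, S → T.
Second component goes 19, 28, 37, 46, 55, 64 → 73 (+9 each step).
Day goes Tue, Wed, Thu, Fri, Sat, Sun → Mon (runs through the weekdays Mon→Sun).
Combining the parts gives T/73/Mon.

T/73/Mon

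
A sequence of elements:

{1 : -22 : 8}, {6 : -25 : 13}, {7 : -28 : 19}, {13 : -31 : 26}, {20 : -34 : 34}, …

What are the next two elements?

For the first slot, each term is the sum of the two before it: 1, 6, 7, 13, 20 → 33 → 53.
Second slot: -22, -25, -28, -31, -34 → -37 → -40 (−3 each step).
For the third slot, differences are 5, 6, 7, … (increasing by 1 each time): 8, 13, 19, 26, 34 → 43 → 53.
Putting the parts together: {33 : -37 : 43} and then {53 : -40 : 53}.

{33 : -37 : 43}, {53 : -40 : 53}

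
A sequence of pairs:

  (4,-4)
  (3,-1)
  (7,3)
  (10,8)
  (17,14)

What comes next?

First coordinate: each term is the sum of the two before it; 4, 3, 7, 10, 17 → 27.
Second coordinate: differences are 3, 4, 5, … (increasing by 1 each time); -4, -1, 3, 8, 14 → 21.
So the next pair is (27,21).

(27,21)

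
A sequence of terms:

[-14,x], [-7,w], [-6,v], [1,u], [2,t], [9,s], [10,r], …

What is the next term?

First slot: -14, -7, -6, 1, 2, 9, 10 → 17 (alternating steps +7, +1, +7, +1, …).
Letter: x, w, v, u, t, s, r → q (letters move back 1 place in the alphabet).
Combining the parts gives [17,q].

[17,q]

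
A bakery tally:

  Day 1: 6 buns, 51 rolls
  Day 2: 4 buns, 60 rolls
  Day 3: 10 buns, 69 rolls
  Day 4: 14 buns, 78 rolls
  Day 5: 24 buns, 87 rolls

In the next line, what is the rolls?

Buns goes 6, 4, 10, 14, 24 → 38 (each term is the sum of the two before it).
Rolls: +9 each step, so 51, 60, 69, 78, 87 → 96.

96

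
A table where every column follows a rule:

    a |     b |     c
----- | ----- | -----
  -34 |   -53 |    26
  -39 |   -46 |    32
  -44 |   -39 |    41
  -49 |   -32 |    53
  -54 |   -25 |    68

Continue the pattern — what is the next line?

Column a goes -34, -39, -44, -49, -54 → -59 (−5 each step).
Column b: -53, -46, -39, -32, -25 → -18 (+7 each step).
Column c: differences are 6, 9, 12, … (increasing by 3 each time); 26, 32, 41, 53, 68 → 86.
So the next line is -59  -18  86.

-59  -18  86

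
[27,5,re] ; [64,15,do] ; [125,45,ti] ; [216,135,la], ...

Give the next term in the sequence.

[343,405,sol]

For the first component, perfect cubes: 3³, 4³, 5³, …: 27, 64, 125, 216 → 343.
Second component: ×3 each step, so 5, 15, 45, 135 → 405.
Note goes re, do, ti, la → sol (runs backward through the solfège scale do→ti).
Putting it together: [343,405,sol].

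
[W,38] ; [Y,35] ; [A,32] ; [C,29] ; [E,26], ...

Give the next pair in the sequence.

Letter: W, Y, A, C, E → G (letters move forward 2 places in the alphabet, wrapping Z→A).
Second coordinate: −3 each step, so 38, 35, 32, 29, 26 → 23.
Combining the parts gives [G,23].

[G,23]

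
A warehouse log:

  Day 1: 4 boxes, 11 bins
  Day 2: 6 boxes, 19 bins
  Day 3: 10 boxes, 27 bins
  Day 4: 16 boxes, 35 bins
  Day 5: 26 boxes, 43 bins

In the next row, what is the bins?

51

Bins: 11, 19, 27, 35, 43 → 51 (+8 each step).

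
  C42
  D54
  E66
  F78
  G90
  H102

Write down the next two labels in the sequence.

Letter: letters move forward 1 place in the alphabet; C, D, E, F, G, H → I → J.
For the second component, +12 each step: 42, 54, 66, 78, 90, 102 → 114 → 126.
Putting the parts together: I114 and then J126.

I114, J126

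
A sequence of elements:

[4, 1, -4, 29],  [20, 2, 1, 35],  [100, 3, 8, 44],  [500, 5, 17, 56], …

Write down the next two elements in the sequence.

First component — ×5 each step: 4, 20, 100, 500 → 2500 → 12500.
Second component: each term is the sum of the two before it; 1, 2, 3, 5 → 8 → 13.
Third component: differences are 5, 7, 9, … (increasing by 2 each time); -4, 1, 8, 17 → 28 → 41.
Fourth component: 29, 35, 44, 56 → 71 → 89 (differences are 6, 9, 12, … (increasing by 3 each time)).
So the next two elements are [2500, 8, 28, 71] and [12500, 13, 41, 89].

[2500, 8, 28, 71], [12500, 13, 41, 89]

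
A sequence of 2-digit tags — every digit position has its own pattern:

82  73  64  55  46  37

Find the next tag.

28

First digit goes 8, 7, 6, 5, 4, 3 → 2 (−1 each step, mod 10).
Second digit: 2, 3, 4, 5, 6, 7 → 8 (+1 each step, mod 10).
So the next tag is 28.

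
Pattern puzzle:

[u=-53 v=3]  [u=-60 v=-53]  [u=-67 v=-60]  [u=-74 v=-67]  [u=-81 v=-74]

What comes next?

[u=-88 v=-81]

U goes -53, -60, -67, -74, -81 → -88 (−7 each step).
V: always the previous value of the u; 3, -53, -60, -67, -74 → -81.
Combining the parts gives [u=-88 v=-81].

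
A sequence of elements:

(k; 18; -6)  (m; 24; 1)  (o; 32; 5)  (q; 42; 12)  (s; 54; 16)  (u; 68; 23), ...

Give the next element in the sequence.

(w; 84; 27)

Letter goes k, m, o, q, s, u → w (letters move forward 2 places in the alphabet).
Second value: 18, 24, 32, 42, 54, 68 → 84 (differences are 6, 8, 10, … (increasing by 2 each time)).
Third value: alternating steps +7, +4, +7, +4, …, so -6, 1, 5, 12, 16, 23 → 27.
So the next element is (w; 84; 27).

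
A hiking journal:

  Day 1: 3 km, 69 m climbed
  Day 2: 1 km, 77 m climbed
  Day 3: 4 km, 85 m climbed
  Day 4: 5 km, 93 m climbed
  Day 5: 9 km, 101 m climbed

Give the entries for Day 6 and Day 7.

Km goes 3, 1, 4, 5, 9 → 14 → 23 (each term is the sum of the two before it).
M climbed goes 69, 77, 85, 93, 101 → 109 → 117 (+8 each step).
Putting the parts together: 14 km, 109 m climbed and then 23 km, 117 m climbed.

14 km, 109 m climbed; 23 km, 117 m climbed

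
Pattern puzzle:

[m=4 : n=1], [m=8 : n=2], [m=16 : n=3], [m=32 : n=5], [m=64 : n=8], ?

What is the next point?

[m=128 : n=13]

M — ×2 each step: 4, 8, 16, 32, 64 → 128.
For the n, each term is the sum of the two before it: 1, 2, 3, 5, 8 → 13.
Putting it together: [m=128 : n=13].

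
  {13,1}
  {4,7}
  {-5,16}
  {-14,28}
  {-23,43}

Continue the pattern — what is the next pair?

First entry: −9 each step, so 13, 4, -5, -14, -23 → -32.
Second entry — differences are 6, 9, 12, … (increasing by 3 each time): 1, 7, 16, 28, 43 → 61.
Combining the parts gives {-32,61}.

{-32,61}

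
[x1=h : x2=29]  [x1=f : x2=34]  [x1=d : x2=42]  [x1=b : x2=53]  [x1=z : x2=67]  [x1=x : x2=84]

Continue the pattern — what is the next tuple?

[x1=v : x2=104]

X1: letters move back 2 places in the alphabet, wrapping A→Z; h, f, d, b, z, x → v.
X2: differences are 5, 8, 11, … (increasing by 3 each time); 29, 34, 42, 53, 67, 84 → 104.
Putting it together: [x1=v : x2=104].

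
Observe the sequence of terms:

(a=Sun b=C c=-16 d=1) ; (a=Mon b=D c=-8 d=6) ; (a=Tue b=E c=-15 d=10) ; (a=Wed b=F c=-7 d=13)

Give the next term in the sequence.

(a=Thu b=G c=-14 d=15)

A: runs through the weekdays Mon→Sun; Sun, Mon, Tue, Wed → Thu.
B: C, D, E, F → G (letters move forward 1 place in the alphabet).
C goes -16, -8, -15, -7 → -14 (alternating steps +8, −7, +8, −7, …).
D goes 1, 6, 10, 13 → 15 (differences are 5, 4, 3, … (decreasing by 1 each time)).
Combining the parts gives (a=Thu b=G c=-14 d=15).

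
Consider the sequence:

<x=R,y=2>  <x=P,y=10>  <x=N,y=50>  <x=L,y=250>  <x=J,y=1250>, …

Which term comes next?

X: letters move back 2 places in the alphabet; R, P, N, L, J → H.
Y goes 2, 10, 50, 250, 1250 → 6250 (×5 each step).
Combining the parts gives <x=H,y=6250>.

<x=H,y=6250>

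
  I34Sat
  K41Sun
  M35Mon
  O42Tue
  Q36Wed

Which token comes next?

Letter: I, K, M, O, Q → S (letters move forward 2 places in the alphabet).
Second component — alternating steps +7, −6, +7, −6, …: 34, 41, 35, 42, 36 → 43.
Day: runs through the weekdays Mon→Sun, so Sat, Sun, Mon, Tue, Wed → Thu.
So the next token is S43Thu.

S43Thu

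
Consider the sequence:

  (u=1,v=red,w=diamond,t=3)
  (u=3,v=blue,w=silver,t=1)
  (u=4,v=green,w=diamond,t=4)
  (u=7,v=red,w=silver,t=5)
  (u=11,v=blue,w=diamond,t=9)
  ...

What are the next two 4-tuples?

U: each term is the sum of the two before it; 1, 3, 4, 7, 11 → 18 → 29.
V: red, blue, green, red, blue → green → red (repeats red → blue → green).
For the w, alternates diamond ↔ silver: diamond, silver, diamond, silver, diamond → silver → diamond.
T: each term is the sum of the two before it; 3, 1, 4, 5, 9 → 14 → 23.
So the next two 4-tuples are (u=18,v=green,w=silver,t=14) and (u=29,v=red,w=diamond,t=23).

(u=18,v=green,w=silver,t=14), (u=29,v=red,w=diamond,t=23)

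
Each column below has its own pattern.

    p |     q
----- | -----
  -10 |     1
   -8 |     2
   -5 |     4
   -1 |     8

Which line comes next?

Column p: -10, -8, -5, -1 → 4 (differences are 2, 3, 4, … (increasing by 1 each time)).
Column q goes 1, 2, 4, 8 → 16 (×2 each step).
So the next line is 4  16.

4  16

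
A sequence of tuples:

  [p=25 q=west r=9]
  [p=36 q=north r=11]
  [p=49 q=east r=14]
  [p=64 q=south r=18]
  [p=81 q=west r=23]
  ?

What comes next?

[p=100 q=north r=29]

P: perfect squares: 5², 6², 7², …; 25, 36, 49, 64, 81 → 100.
For the q, repeats west → north → east → south: west, north, east, south, west → north.
For the r, differences are 2, 3, 4, … (increasing by 1 each time): 9, 11, 14, 18, 23 → 29.
Putting it together: [p=100 q=north r=29].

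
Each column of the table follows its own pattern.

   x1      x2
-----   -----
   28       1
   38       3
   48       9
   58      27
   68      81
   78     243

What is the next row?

Column x1: +10 each step, so 28, 38, 48, 58, 68, 78 → 88.
For the column x2, ×3 each step: 1, 3, 9, 27, 81, 243 → 729.
Combining the parts gives 88  729.

88  729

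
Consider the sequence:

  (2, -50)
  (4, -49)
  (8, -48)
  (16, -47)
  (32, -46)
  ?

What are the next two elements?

First value: 2, 4, 8, 16, 32 → 64 → 128 (×2 each step).
Second value — +1 each step: -50, -49, -48, -47, -46 → -45 → -44.
Putting the parts together: (64, -45) and then (128, -44).

(64, -45), (128, -44)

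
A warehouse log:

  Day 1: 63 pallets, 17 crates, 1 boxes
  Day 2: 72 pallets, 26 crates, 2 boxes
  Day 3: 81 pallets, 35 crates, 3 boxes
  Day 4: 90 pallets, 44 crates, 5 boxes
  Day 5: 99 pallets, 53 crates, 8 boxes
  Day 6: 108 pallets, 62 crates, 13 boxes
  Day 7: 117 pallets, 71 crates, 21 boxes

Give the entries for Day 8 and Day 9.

Pallets: +9 each step, so 63, 72, 81, 90, 99, 108, 117 → 126 → 135.
Crates — +9 each step: 17, 26, 35, 44, 53, 62, 71 → 80 → 89.
Boxes: each term is the sum of the two before it, so 1, 2, 3, 5, 8, 13, 21 → 34 → 55.
So the next two records are 126 pallets, 80 crates, 34 boxes and 135 pallets, 89 crates, 55 boxes.

126 pallets, 80 crates, 34 boxes; 135 pallets, 89 crates, 55 boxes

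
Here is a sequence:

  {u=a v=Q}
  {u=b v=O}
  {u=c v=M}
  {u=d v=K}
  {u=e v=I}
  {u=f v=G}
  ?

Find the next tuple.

{u=g v=E}

U: letters move forward 1 place in the alphabet; a, b, c, d, e, f → g.
V: Q, O, M, K, I, G → E (letters move back 2 places in the alphabet).
So the next tuple is {u=g v=E}.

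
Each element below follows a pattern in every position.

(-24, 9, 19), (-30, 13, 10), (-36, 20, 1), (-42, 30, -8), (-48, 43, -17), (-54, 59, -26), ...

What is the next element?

First entry: -24, -30, -36, -42, -48, -54 → -60 (−6 each step).
Second entry: differences are 4, 7, 10, … (increasing by 3 each time); 9, 13, 20, 30, 43, 59 → 78.
Third entry goes 19, 10, 1, -8, -17, -26 → -35 (−9 each step).
Putting it together: (-60, 78, -35).

(-60, 78, -35)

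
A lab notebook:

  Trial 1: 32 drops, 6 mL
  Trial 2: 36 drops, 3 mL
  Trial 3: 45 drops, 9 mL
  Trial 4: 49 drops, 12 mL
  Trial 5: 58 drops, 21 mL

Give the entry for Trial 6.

62 drops, 33 mL

For the drops, alternating steps +4, +9, +4, +9, …: 32, 36, 45, 49, 58 → 62.
ML goes 6, 3, 9, 12, 21 → 33 (each term is the sum of the two before it).
So the next row is 62 drops, 33 mL.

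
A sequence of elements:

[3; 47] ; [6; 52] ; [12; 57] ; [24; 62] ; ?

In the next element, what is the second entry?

Second entry goes 47, 52, 57, 62 → 67 (+5 each step).

67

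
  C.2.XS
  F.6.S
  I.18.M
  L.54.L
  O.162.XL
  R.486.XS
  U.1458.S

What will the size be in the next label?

M

Size — repeats XS → S → M → L → XL: XS, S, M, L, XL, XS, S → M.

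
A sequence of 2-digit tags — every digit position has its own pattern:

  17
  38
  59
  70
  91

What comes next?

12

First digit: +2 each step, mod 10, so 1, 3, 5, 7, 9 → 1.
Second digit — +1 each step, mod 10: 7, 8, 9, 0, 1 → 2.
Combining the parts gives 12.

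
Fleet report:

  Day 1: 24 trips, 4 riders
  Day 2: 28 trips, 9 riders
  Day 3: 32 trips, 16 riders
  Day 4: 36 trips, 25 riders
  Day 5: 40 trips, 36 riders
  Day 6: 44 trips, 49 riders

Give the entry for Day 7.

48 trips, 64 riders

Trips — +4 each step: 24, 28, 32, 36, 40, 44 → 48.
Riders: perfect squares: 2², 3², 4², …; 4, 9, 16, 25, 36, 49 → 64.
Putting it together: 48 trips, 64 riders.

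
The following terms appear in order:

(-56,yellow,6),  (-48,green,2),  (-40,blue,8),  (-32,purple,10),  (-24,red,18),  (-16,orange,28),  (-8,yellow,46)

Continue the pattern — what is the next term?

(0,green,74)

For the first value, +8 each step: -56, -48, -40, -32, -24, -16, -8 → 0.
Colour: repeats yellow → green → blue → purple → red → orange; yellow, green, blue, purple, red, orange, yellow → green.
Third value goes 6, 2, 8, 10, 18, 28, 46 → 74 (each term is the sum of the two before it).
Combining the parts gives (0,green,74).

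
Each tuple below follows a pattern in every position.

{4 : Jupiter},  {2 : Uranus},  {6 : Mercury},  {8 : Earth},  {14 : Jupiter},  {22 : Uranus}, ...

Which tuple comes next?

{36 : Mercury}

First part: each term is the sum of the two before it, so 4, 2, 6, 8, 14, 22 → 36.
For the planet, repeats Jupiter → Uranus → Mercury → Earth: Jupiter, Uranus, Mercury, Earth, Jupiter, Uranus → Mercury.
Putting it together: {36 : Mercury}.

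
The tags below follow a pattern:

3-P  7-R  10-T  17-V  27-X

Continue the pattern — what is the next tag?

First component: each term is the sum of the two before it; 3, 7, 10, 17, 27 → 44.
Letter goes P, R, T, V, X → Z (letters move forward 2 places in the alphabet).
Putting it together: 44-Z.

44-Z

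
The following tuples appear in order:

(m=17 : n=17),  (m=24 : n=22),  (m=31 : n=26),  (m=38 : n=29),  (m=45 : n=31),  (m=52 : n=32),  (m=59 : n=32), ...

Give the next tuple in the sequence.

M: +7 each step, so 17, 24, 31, 38, 45, 52, 59 → 66.
N goes 17, 22, 26, 29, 31, 32, 32 → 31 (differences are 5, 4, 3, … (decreasing by 1 each time)).
Putting it together: (m=66 : n=31).

(m=66 : n=31)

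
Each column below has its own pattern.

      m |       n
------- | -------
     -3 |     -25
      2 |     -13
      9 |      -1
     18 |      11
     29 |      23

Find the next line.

42  35

Column m: differences are 5, 7, 9, … (increasing by 2 each time); -3, 2, 9, 18, 29 → 42.
Column n: +12 each step; -25, -13, -1, 11, 23 → 35.
So the next line is 42  35.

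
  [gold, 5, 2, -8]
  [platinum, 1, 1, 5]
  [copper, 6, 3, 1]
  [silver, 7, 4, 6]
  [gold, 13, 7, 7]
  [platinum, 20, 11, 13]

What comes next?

Metal: repeats gold → platinum → copper → silver, so gold, platinum, copper, silver, gold, platinum → copper.
Second component: each term is the sum of the two before it, so 5, 1, 6, 7, 13, 20 → 33.
For the third component, each term is the sum of the two before it: 2, 1, 3, 4, 7, 11 → 18.
Fourth component: -8, 5, 1, 6, 7, 13 → 20 (always the previous value of the second component).
Combining the parts gives [copper, 33, 18, 20].

[copper, 33, 18, 20]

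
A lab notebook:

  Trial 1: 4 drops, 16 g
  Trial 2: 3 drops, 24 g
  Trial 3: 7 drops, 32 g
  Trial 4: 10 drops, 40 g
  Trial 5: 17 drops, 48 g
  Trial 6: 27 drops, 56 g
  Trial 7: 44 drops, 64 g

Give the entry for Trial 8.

Drops — each term is the sum of the two before it: 4, 3, 7, 10, 17, 27, 44 → 71.
G: 16, 24, 32, 40, 48, 56, 64 → 72 (+8 each step).
Putting it together: 71 drops, 72 g.

71 drops, 72 g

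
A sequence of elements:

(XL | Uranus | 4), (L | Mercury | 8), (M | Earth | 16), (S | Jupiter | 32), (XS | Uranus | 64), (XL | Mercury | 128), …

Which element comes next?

Size — repeats XL → L → M → S → XS: XL, L, M, S, XS, XL → L.
Planet: repeats Uranus → Mercury → Earth → Jupiter, so Uranus, Mercury, Earth, Jupiter, Uranus, Mercury → Earth.
For the third part, ×2 each step: 4, 8, 16, 32, 64, 128 → 256.
Combining the parts gives (L | Earth | 256).

(L | Earth | 256)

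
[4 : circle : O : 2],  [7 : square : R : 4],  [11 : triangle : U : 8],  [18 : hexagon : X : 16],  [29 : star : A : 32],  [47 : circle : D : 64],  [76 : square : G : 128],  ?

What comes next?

[123 : triangle : J : 256]

First slot: 4, 7, 11, 18, 29, 47, 76 → 123 (each term is the sum of the two before it).
Shape: repeats circle → square → triangle → hexagon → star; circle, square, triangle, hexagon, star, circle, square → triangle.
For the letter, letters move forward 3 places in the alphabet, wrapping Z→A: O, R, U, X, A, D, G → J.
For the fourth slot, ×2 each step: 2, 4, 8, 16, 32, 64, 128 → 256.
So the next element is [123 : triangle : J : 256].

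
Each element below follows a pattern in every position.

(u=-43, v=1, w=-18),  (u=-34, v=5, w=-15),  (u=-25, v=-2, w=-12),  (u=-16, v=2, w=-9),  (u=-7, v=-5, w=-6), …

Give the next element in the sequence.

U: -43, -34, -25, -16, -7 → 2 (+9 each step).
For the v, alternating steps +4, −7, +4, −7, …: 1, 5, -2, 2, -5 → -1.
W — +3 each step: -18, -15, -12, -9, -6 → -3.
Putting it together: (u=2, v=-1, w=-3).

(u=2, v=-1, w=-3)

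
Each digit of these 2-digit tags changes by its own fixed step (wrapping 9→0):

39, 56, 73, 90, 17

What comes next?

First digit — +2 each step, mod 10: 3, 5, 7, 9, 1 → 3.
Second digit — −3 each step, mod 10: 9, 6, 3, 0, 7 → 4.
Putting it together: 34.

34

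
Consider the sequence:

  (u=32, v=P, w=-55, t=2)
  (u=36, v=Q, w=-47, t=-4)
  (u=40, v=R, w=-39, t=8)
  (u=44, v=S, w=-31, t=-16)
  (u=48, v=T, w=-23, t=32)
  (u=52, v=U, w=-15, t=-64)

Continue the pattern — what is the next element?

(u=56, v=V, w=-7, t=128)

U: +4 each step; 32, 36, 40, 44, 48, 52 → 56.
V goes P, Q, R, S, T, U → V (letters move forward 1 place in the alphabet).
W goes -55, -47, -39, -31, -23, -15 → -7 (+8 each step).
T: 2, -4, 8, -16, 32, -64 → 128 (×(-2) each step).
Combining the parts gives (u=56, v=V, w=-7, t=128).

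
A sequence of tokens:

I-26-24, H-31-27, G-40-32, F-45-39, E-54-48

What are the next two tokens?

Letter: I, H, G, F, E → D → C (letters move back 1 place in the alphabet).
Second component — alternating steps +5, +9, +5, +9, …: 26, 31, 40, 45, 54 → 59 → 68.
Third component — differences are 3, 5, 7, … (increasing by 2 each time): 24, 27, 32, 39, 48 → 59 → 72.
So the next two tokens are D-59-59 and C-68-72.

D-59-59, C-68-72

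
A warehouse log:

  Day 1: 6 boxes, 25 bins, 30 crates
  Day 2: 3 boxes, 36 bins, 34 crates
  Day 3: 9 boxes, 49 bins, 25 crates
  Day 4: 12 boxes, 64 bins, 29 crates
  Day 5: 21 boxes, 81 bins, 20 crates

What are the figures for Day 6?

Boxes goes 6, 3, 9, 12, 21 → 33 (each term is the sum of the two before it).
For the bins, perfect squares: 5², 6², 7², …: 25, 36, 49, 64, 81 → 100.
Crates: 30, 34, 25, 29, 20 → 24 (alternating steps +4, −9, +4, −9, …).
So the next line is 33 boxes, 100 bins, 24 crates.

33 boxes, 100 bins, 24 crates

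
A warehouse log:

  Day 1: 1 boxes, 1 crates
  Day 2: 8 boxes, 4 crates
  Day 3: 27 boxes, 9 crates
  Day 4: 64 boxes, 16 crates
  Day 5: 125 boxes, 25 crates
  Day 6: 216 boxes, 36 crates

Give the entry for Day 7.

343 boxes, 49 crates

Boxes goes 1, 8, 27, 64, 125, 216 → 343 (perfect cubes: 1³, 2³, 3³, …).
Crates: perfect squares: 1², 2², 3², …; 1, 4, 9, 16, 25, 36 → 49.
Combining the parts gives 343 boxes, 49 crates.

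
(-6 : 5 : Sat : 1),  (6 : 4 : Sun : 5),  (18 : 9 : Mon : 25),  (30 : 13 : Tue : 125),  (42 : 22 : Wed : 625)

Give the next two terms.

(54 : 35 : Thu : 3125), (66 : 57 : Fri : 15625)

First value: +12 each step; -6, 6, 18, 30, 42 → 54 → 66.
Second value — each term is the sum of the two before it: 5, 4, 9, 13, 22 → 35 → 57.
Day: runs through the weekdays Mon→Sun, so Sat, Sun, Mon, Tue, Wed → Thu → Fri.
For the fourth value, ×5 each step: 1, 5, 25, 125, 625 → 3125 → 15625.
So the next two terms are (54 : 35 : Thu : 3125) and (66 : 57 : Fri : 15625).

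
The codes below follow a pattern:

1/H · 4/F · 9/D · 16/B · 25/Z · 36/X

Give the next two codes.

For the first component, perfect squares: 1², 2², 3², …: 1, 4, 9, 16, 25, 36 → 49 → 64.
Letter: letters move back 2 places in the alphabet, wrapping A→Z; H, F, D, B, Z, X → V → T.
Putting the parts together: 49/V and then 64/T.

49/V, 64/T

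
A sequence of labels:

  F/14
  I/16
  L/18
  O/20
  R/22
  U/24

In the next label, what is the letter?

X

Letter: letters move forward 3 places in the alphabet, so F, I, L, O, R, U → X.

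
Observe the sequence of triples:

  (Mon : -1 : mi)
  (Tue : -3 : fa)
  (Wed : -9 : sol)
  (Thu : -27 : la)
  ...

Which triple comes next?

Day goes Mon, Tue, Wed, Thu → Fri (runs through the weekdays Mon→Sun).
Second component — ×3 each step: -1, -3, -9, -27 → -81.
Note — runs through the solfège scale do→ti: mi, fa, sol, la → ti.
So the next triple is (Fri : -81 : ti).

(Fri : -81 : ti)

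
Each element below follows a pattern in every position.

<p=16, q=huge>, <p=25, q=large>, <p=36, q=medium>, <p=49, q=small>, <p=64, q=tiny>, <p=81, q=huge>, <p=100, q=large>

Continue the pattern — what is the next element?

P goes 16, 25, 36, 49, 64, 81, 100 → 121 (perfect squares: 4², 5², 6², …).
Q: huge, large, medium, small, tiny, huge, large → medium (repeats huge → large → medium → small → tiny).
So the next element is <p=121, q=medium>.

<p=121, q=medium>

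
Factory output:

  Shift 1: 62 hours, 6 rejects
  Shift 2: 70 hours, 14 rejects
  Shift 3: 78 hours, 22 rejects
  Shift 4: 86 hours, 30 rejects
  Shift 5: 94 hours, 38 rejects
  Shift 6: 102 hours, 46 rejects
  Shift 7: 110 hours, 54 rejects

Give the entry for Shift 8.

For the hours, +8 each step: 62, 70, 78, 86, 94, 102, 110 → 118.
Rejects — +8 each step: 6, 14, 22, 30, 38, 46, 54 → 62.
Combining the parts gives 118 hours, 62 rejects.

118 hours, 62 rejects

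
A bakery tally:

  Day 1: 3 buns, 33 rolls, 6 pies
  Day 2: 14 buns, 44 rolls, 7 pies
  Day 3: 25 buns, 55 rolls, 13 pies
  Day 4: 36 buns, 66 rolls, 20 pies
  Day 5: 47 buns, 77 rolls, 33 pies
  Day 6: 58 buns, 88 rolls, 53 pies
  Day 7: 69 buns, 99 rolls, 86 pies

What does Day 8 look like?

Buns: 3, 14, 25, 36, 47, 58, 69 → 80 (+11 each step).
Rolls — +11 each step: 33, 44, 55, 66, 77, 88, 99 → 110.
Pies — each term is the sum of the two before it: 6, 7, 13, 20, 33, 53, 86 → 139.
Combining the parts gives 80 buns, 110 rolls, 139 pies.

80 buns, 110 rolls, 139 pies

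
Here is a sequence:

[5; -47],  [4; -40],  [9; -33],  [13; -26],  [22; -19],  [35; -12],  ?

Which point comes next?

[57; -5]

First coordinate — each term is the sum of the two before it: 5, 4, 9, 13, 22, 35 → 57.
For the second coordinate, +7 each step: -47, -40, -33, -26, -19, -12 → -5.
Putting it together: [57; -5].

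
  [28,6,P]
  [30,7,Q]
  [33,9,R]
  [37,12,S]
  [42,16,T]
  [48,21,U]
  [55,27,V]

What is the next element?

[63,34,W]

First value goes 28, 30, 33, 37, 42, 48, 55 → 63 (differences are 2, 3, 4, … (increasing by 1 each time)).
For the second value, differences are 1, 2, 3, … (increasing by 1 each time): 6, 7, 9, 12, 16, 21, 27 → 34.
Letter — letters move forward 1 place in the alphabet: P, Q, R, S, T, U, V → W.
So the next element is [63,34,W].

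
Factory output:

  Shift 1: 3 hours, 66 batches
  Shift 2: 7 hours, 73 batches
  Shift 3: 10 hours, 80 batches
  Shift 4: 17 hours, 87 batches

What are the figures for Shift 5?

Hours: 3, 7, 10, 17 → 27 (each term is the sum of the two before it).
Batches: +7 each step, so 66, 73, 80, 87 → 94.
Putting it together: 27 hours, 94 batches.

27 hours, 94 batches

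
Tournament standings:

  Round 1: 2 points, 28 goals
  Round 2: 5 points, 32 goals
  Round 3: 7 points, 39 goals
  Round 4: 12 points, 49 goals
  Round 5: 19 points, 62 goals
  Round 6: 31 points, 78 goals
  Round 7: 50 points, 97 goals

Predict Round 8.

Points: 2, 5, 7, 12, 19, 31, 50 → 81 (each term is the sum of the two before it).
For the goals, differences are 4, 7, 10, … (increasing by 3 each time): 28, 32, 39, 49, 62, 78, 97 → 119.
Combining the parts gives 81 points, 119 goals.

81 points, 119 goals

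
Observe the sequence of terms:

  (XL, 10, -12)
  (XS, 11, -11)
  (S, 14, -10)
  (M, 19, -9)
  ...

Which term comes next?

Size goes XL, XS, S, M → L (runs through clothing sizes XS→XL).
For the second part, differences are 1, 3, 5, … (increasing by 2 each time): 10, 11, 14, 19 → 26.
Third part goes -12, -11, -10, -9 → -8 (+1 each step).
Combining the parts gives (L, 26, -8).

(L, 26, -8)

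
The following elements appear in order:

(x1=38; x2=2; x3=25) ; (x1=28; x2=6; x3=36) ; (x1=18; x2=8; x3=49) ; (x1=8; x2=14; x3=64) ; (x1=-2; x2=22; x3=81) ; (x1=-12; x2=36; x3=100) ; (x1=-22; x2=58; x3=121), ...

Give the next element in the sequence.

(x1=-32; x2=94; x3=144)

X1: 38, 28, 18, 8, -2, -12, -22 → -32 (−10 each step).
X2: each term is the sum of the two before it, so 2, 6, 8, 14, 22, 36, 58 → 94.
X3 goes 25, 36, 49, 64, 81, 100, 121 → 144 (perfect squares: 5², 6², 7², …).
Combining the parts gives (x1=-32; x2=94; x3=144).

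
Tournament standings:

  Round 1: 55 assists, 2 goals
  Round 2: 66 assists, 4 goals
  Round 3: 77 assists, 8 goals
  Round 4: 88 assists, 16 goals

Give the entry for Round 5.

99 assists, 32 goals

Assists: +11 each step; 55, 66, 77, 88 → 99.
Goals: ×2 each step; 2, 4, 8, 16 → 32.
Putting it together: 99 assists, 32 goals.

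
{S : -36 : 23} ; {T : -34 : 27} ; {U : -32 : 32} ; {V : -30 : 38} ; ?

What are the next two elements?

Letter goes S, T, U, V → W → X (letters move forward 1 place in the alphabet).
Second coordinate: +2 each step; -36, -34, -32, -30 → -28 → -26.
Third coordinate: differences are 4, 5, 6, … (increasing by 1 each time), so 23, 27, 32, 38 → 45 → 53.
Putting the parts together: {W : -28 : 45} and then {X : -26 : 53}.

{W : -28 : 45}, {X : -26 : 53}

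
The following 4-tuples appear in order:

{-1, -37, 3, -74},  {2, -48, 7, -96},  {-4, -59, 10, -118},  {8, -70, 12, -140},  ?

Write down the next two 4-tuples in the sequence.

{-16, -81, 13, -162}, {32, -92, 13, -184}

For the first coordinate, ×(-2) each step: -1, 2, -4, 8 → -16 → 32.
Second coordinate: −11 each step, so -37, -48, -59, -70 → -81 → -92.
For the third coordinate, differences are 4, 3, 2, … (decreasing by 1 each time): 3, 7, 10, 12 → 13 → 13.
For the fourth coordinate, always 2 × the second coordinate: -74, -96, -118, -140 → -162 → -184.
So the next two 4-tuples are {-16, -81, 13, -162} and {32, -92, 13, -184}.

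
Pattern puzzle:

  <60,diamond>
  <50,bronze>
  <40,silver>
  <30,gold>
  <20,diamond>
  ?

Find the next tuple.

<10,bronze>

First coordinate: −10 each step, so 60, 50, 40, 30, 20 → 10.
Rank — repeats diamond → bronze → silver → gold: diamond, bronze, silver, gold, diamond → bronze.
Combining the parts gives <10,bronze>.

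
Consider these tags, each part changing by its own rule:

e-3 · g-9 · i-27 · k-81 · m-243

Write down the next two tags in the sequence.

o-729, q-2187

Letter — letters move forward 2 places in the alphabet: e, g, i, k, m → o → q.
Second component goes 3, 9, 27, 81, 243 → 729 → 2187 (×3 each step).
So the next two tags are o-729 and q-2187.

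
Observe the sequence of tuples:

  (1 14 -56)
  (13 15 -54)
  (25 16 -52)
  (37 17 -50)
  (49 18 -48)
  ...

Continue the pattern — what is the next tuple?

First coordinate goes 1, 13, 25, 37, 49 → 61 (+12 each step).
For the second coordinate, +1 each step: 14, 15, 16, 17, 18 → 19.
Third coordinate: +2 each step, so -56, -54, -52, -50, -48 → -46.
So the next tuple is (61 19 -46).

(61 19 -46)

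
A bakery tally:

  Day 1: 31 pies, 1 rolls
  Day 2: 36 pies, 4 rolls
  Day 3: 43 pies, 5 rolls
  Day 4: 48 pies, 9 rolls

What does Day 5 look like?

55 pies, 14 rolls

Pies goes 31, 36, 43, 48 → 55 (alternating steps +5, +7, +5, +7, …).
Rolls goes 1, 4, 5, 9 → 14 (each term is the sum of the two before it).
Combining the parts gives 55 pies, 14 rolls.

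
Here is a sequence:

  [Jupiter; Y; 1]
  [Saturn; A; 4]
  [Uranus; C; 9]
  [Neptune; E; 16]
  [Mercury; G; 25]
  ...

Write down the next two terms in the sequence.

Planet goes Jupiter, Saturn, Uranus, Neptune, Mercury → Venus → Earth (runs through the planets Mercury→Neptune).
Letter — letters move forward 2 places in the alphabet, wrapping Z→A: Y, A, C, E, G → I → K.
Third component — perfect squares: 1², 2², 3², …: 1, 4, 9, 16, 25 → 36 → 49.
Putting the parts together: [Venus; I; 36] and then [Earth; K; 49].

[Venus; I; 36], [Earth; K; 49]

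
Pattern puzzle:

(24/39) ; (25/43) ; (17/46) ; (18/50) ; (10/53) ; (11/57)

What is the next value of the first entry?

First entry — alternating steps +1, −8, +1, −8, …: 24, 25, 17, 18, 10, 11 → 3.

3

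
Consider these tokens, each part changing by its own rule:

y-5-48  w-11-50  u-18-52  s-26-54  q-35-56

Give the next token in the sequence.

Letter: letters move back 2 places in the alphabet, so y, w, u, s, q → o.
Second component — differences are 6, 7, 8, … (increasing by 1 each time): 5, 11, 18, 26, 35 → 45.
Third component: 48, 50, 52, 54, 56 → 58 (+2 each step).
Putting it together: o-45-58.

o-45-58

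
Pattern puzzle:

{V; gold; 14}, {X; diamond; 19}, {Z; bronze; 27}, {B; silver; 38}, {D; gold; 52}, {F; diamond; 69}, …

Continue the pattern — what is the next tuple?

{H; bronze; 89}

Letter goes V, X, Z, B, D, F → H (letters move forward 2 places in the alphabet, wrapping Z→A).
Rank: repeats gold → diamond → bronze → silver; gold, diamond, bronze, silver, gold, diamond → bronze.
Third coordinate: 14, 19, 27, 38, 52, 69 → 89 (differences are 5, 8, 11, … (increasing by 3 each time)).
So the next tuple is {H; bronze; 89}.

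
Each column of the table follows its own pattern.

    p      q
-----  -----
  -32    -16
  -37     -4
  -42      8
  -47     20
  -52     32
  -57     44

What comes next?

For the column p, −5 each step: -32, -37, -42, -47, -52, -57 → -62.
Column q: +12 each step; -16, -4, 8, 20, 32, 44 → 56.
Putting it together: -62  56.

-62  56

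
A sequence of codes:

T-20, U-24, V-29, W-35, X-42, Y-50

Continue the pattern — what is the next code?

Z-59

Letter: T, U, V, W, X, Y → Z (letters move forward 1 place in the alphabet).
Second component: differences are 4, 5, 6, … (increasing by 1 each time); 20, 24, 29, 35, 42, 50 → 59.
So the next code is Z-59.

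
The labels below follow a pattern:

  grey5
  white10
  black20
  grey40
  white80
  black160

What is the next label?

grey320

Shade: repeats grey → white → black; grey, white, black, grey, white, black → grey.
Second component: 5, 10, 20, 40, 80, 160 → 320 (×2 each step).
So the next label is grey320.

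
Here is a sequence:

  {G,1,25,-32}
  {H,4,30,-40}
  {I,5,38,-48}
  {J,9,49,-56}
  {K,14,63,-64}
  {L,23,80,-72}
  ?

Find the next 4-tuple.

Letter: G, H, I, J, K, L → M (letters move forward 1 place in the alphabet).
Second part goes 1, 4, 5, 9, 14, 23 → 37 (each term is the sum of the two before it).
Third part: differences are 5, 8, 11, … (increasing by 3 each time); 25, 30, 38, 49, 63, 80 → 100.
Fourth part — −8 each step: -32, -40, -48, -56, -64, -72 → -80.
So the next 4-tuple is {M,37,100,-80}.

{M,37,100,-80}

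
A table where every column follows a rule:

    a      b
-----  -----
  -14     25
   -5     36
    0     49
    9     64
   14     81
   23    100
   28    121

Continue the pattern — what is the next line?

Column a goes -14, -5, 0, 9, 14, 23, 28 → 37 (alternating steps +9, +5, +9, +5, …).
Column b goes 25, 36, 49, 64, 81, 100, 121 → 144 (perfect squares: 5², 6², 7², …).
So the next line is 37  144.

37  144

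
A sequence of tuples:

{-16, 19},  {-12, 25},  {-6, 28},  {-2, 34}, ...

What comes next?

{4, 37}

First value: alternating steps +4, +6, +4, +6, …, so -16, -12, -6, -2 → 4.
Second value: alternating steps +6, +3, +6, +3, …; 19, 25, 28, 34 → 37.
Combining the parts gives {4, 37}.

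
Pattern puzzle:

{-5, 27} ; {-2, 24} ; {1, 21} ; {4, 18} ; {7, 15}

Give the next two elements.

First component: +3 each step, so -5, -2, 1, 4, 7 → 10 → 13.
For the second component, together with the first component always sums to 22: 27, 24, 21, 18, 15 → 12 → 9.
Putting the parts together: {10, 12} and then {13, 9}.

{10, 12}, {13, 9}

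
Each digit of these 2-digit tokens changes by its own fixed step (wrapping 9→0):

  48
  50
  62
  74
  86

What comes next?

For the first digit, +1 each step, mod 10: 4, 5, 6, 7, 8 → 9.
Second digit: +2 each step, mod 10; 8, 0, 2, 4, 6 → 8.
Putting it together: 98.

98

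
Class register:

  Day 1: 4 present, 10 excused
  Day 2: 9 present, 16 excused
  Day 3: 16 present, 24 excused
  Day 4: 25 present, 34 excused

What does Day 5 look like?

Present goes 4, 9, 16, 25 → 36 (perfect squares: 2², 3², 4², …).
Excused: differences are 6, 8, 10, … (increasing by 2 each time); 10, 16, 24, 34 → 46.
So the next record is 36 present, 46 excused.

36 present, 46 excused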